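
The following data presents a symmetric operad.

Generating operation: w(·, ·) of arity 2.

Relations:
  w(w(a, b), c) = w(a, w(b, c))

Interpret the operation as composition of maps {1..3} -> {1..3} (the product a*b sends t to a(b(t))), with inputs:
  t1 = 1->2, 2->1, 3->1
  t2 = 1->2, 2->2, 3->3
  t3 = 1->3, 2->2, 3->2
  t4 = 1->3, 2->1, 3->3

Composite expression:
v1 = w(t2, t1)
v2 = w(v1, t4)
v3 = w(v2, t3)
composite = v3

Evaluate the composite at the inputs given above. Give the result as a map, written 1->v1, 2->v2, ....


1->2, 2->2, 3->2

w(t2, t1) = 1->2, 2->2, 3->2
w(w(t2, t1), t4) = 1->2, 2->2, 3->2
w(w(w(t2, t1), t4), t3) = 1->2, 2->2, 3->2


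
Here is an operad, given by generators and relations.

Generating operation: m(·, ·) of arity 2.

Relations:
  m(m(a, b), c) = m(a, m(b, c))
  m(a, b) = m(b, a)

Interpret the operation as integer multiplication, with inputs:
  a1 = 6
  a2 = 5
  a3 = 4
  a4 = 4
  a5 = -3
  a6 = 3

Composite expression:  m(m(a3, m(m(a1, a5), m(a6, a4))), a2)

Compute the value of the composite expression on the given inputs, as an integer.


m(a1, a5) = -18
m(a6, a4) = 12
m(m(a1, a5), m(a6, a4)) = -216
m(a3, m(m(a1, a5), m(a6, a4))) = -864
m(m(a3, m(m(a1, a5), m(a6, a4))), a2) = -4320

-4320


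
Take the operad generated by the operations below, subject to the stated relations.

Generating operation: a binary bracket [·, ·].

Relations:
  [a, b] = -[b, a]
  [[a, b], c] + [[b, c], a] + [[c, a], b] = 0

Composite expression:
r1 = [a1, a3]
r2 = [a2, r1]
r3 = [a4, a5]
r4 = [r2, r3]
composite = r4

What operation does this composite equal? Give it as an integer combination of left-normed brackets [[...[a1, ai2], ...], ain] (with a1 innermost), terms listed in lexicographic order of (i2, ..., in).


-[[[[a1, a3], a2], a4], a5] + [[[[a1, a3], a2], a5], a4]

A multilinear Lie element is pinned by a1-initial words (a1 innermost).
Composite bracket: [[a2, [a1, a3]], [a4, a5]]
Full expansion: 16 signed words from ab - ba (2^4 = 16).
The a1-initial words carry the normal form:
  sign of a1a3a2a4a5 is -1, so it contributes -[[[[a1, a3], a2], a4], a5]
  sign of a1a3a2a5a4 is +1, so it contributes +[[[[a1, a3], a2], a5], a4]


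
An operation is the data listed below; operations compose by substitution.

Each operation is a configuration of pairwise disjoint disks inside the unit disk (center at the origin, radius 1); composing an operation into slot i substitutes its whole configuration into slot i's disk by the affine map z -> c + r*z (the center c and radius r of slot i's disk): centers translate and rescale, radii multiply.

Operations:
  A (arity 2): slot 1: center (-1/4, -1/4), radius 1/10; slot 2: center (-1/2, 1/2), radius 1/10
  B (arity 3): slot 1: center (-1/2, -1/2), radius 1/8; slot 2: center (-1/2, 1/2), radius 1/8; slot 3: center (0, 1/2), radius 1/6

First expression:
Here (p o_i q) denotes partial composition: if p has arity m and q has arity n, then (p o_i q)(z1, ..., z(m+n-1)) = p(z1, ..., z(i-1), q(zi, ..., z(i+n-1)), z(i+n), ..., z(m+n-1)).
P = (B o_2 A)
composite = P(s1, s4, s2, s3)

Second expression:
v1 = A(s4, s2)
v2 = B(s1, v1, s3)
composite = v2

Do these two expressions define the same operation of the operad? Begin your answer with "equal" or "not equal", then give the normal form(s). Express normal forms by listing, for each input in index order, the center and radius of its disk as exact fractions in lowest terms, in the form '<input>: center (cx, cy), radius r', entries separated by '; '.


equal: each reduces to s1: center (-1/2, -1/2), radius 1/8; s2: center (-9/16, 9/16), radius 1/80; s3: center (0, 1/2), radius 1/6; s4: center (-17/32, 15/32), radius 1/80

Normal form of the first expression: s1: center (-1/2, -1/2), radius 1/8; s2: center (-9/16, 9/16), radius 1/80; s3: center (0, 1/2), radius 1/6; s4: center (-17/32, 15/32), radius 1/80
Normal form of the second expression: s1: center (-1/2, -1/2), radius 1/8; s2: center (-9/16, 9/16), radius 1/80; s3: center (0, 1/2), radius 1/6; s4: center (-17/32, 15/32), radius 1/80
One common form — equal.


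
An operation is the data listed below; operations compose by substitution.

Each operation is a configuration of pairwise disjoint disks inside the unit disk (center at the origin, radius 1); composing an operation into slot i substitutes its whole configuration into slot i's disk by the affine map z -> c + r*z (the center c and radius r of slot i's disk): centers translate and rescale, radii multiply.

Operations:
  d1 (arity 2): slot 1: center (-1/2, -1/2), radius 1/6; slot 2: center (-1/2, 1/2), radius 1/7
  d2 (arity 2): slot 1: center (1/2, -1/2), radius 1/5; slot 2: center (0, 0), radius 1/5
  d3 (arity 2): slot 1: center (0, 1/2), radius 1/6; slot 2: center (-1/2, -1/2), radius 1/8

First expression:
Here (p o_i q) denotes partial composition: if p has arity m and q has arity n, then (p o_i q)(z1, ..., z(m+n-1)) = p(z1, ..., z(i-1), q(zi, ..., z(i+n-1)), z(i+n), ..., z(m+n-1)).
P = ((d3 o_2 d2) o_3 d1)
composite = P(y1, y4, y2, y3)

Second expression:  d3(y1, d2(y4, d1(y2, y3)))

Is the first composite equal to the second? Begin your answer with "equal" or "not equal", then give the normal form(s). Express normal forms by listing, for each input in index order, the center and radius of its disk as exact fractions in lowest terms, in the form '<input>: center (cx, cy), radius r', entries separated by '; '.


Reducing the first expression gives y1: center (0, 1/2), radius 1/6; y2: center (-41/80, -41/80), radius 1/240; y3: center (-41/80, -39/80), radius 1/280; y4: center (-7/16, -9/16), radius 1/40
Reducing the second expression gives y1: center (0, 1/2), radius 1/6; y2: center (-41/80, -41/80), radius 1/240; y3: center (-41/80, -39/80), radius 1/280; y4: center (-7/16, -9/16), radius 1/40
One common form — equal.

equal; the common form is y1: center (0, 1/2), radius 1/6; y2: center (-41/80, -41/80), radius 1/240; y3: center (-41/80, -39/80), radius 1/280; y4: center (-7/16, -9/16), radius 1/40


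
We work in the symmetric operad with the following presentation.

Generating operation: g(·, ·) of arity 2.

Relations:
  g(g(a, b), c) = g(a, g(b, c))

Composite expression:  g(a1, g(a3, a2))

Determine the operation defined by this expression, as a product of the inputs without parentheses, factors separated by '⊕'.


a1 ⊕ a3 ⊕ a2

Every regrouping of g is equal, so read the a-inputs in written order.
g(a3, a2) linearizes to a3 ⊕ a2
g(a1, g(a3, a2)) linearizes to a1 ⊕ a3 ⊕ a2


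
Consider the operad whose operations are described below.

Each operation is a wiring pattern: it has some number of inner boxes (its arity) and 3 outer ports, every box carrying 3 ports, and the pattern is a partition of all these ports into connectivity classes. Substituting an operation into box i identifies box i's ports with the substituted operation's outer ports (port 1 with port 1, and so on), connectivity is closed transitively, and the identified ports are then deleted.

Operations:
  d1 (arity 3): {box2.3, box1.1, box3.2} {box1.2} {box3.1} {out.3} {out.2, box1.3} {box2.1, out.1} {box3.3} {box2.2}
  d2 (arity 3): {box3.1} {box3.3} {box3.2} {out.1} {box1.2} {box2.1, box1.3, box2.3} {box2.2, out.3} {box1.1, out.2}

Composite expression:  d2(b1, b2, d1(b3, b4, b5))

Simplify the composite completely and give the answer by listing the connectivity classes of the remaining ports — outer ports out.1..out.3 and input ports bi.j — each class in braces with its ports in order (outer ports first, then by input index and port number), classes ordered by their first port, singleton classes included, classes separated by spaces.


{out.1} {out.2, b1.1} {out.3, b2.2} {b1.2} {b1.3, b2.1, b2.3} {b3.1, b4.3, b5.2} {b3.2} {b3.3} {b4.1} {b4.2} {b5.1} {b5.3}

Two ports join when wires chain via d2-identified ports.
stage d1: inputs (b3, b4, b5), connectivity {out.1, b4.1} {out.2, b3.3} {out.3} {b3.1, b4.3, b5.2} {b3.2} {b4.2} {b5.1} {b5.3}, out.j its boundary
stage d2: inputs (b1, b2, b3, b4, b5), connectivity {out.1} {out.2, b1.1} {out.3, b2.2} {b1.2} {b1.3, b2.1, b2.3} {b3.1, b4.3, b5.2} {b3.2} {b3.3} {b4.1} {b4.2} {b5.1} {b5.3}, out.j its boundary


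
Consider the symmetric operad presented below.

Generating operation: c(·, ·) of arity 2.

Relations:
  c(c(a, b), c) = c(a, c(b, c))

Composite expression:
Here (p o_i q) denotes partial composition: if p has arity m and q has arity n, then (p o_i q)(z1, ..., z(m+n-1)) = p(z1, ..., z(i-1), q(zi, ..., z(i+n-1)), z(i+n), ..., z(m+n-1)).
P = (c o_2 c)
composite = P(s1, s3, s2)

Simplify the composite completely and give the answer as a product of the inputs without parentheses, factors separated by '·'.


s1 · s3 · s2

Key point: c is associative — brackets drop, the s-order remains.
c(s3, s2) linearizes to s3 · s2
c(s1, c(s3, s2)) linearizes to s1 · s3 · s2


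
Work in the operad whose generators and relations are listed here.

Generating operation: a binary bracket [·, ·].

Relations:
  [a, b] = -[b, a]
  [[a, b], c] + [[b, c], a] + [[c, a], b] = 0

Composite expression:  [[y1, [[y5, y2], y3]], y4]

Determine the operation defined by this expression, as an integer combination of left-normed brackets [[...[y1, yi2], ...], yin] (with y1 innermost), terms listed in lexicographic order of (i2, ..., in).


Antisymmetry and Jacobi reduce to y1-anchored left-normed brackets.
Composite bracket: [[y1, [[y5, y2], y3]], y4]
The bracket unfolds into 16 signed words via [a, b] = ab - ba (2^4 = 16).
Words beginning with y1 determine it all:
  y1y2y5y3y4 (sign -1) contributes -[[[[y1, y2], y5], y3], y4]
  y1y3y2y5y4 (sign +1) contributes +[[[[y1, y3], y2], y5], y4]
  y1y3y5y2y4 (sign -1) contributes -[[[[y1, y3], y5], y2], y4]
  y1y5y2y3y4 (sign +1) contributes +[[[[y1, y5], y2], y3], y4]

-[[[[y1, y2], y5], y3], y4] + [[[[y1, y3], y2], y5], y4] - [[[[y1, y3], y5], y2], y4] + [[[[y1, y5], y2], y3], y4]


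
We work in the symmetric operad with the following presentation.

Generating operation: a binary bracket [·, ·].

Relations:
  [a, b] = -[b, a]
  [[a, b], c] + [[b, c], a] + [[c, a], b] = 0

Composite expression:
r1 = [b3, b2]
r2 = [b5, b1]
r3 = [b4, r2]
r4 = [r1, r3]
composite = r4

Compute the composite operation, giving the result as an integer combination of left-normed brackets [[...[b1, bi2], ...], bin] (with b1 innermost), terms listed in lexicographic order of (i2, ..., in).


A multilinear Lie element is pinned by b1-initial words (b1 innermost).
Composite bracket: [[b3, b2], [b4, [b5, b1]]]
Full expansion: 16 signed words from ab - ba (2^4 = 16).
Keep just the words that open with b1:
  from b1b5b4b2b3, sign +1: term +[[[[b1, b5], b4], b2], b3]
  from b1b5b4b3b2, sign -1: term -[[[[b1, b5], b4], b3], b2]

[[[[b1, b5], b4], b2], b3] - [[[[b1, b5], b4], b3], b2]


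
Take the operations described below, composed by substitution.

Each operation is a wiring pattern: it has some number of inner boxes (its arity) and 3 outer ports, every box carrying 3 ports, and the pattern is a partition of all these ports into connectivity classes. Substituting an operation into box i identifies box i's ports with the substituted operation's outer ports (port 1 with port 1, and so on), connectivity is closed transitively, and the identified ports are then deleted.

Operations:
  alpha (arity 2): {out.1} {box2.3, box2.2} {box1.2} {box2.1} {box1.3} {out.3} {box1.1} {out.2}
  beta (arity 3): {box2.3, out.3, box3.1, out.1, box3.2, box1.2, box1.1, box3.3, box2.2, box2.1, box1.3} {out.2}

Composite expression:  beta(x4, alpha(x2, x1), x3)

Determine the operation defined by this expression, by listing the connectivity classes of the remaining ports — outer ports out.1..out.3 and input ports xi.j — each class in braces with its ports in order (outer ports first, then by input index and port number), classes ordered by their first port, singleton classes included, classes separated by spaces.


{out.1, out.3, x3.1, x3.2, x3.3, x4.1, x4.2, x4.3} {out.2} {x1.1} {x1.2, x1.3} {x2.1} {x2.2} {x2.3}

Two ports join when wires chain via beta-identified ports.
composing alpha on (x2, x1), with out.j its own outer ports: {out.1} {out.2} {out.3} {x1.1} {x1.2, x1.3} {x2.1} {x2.2} {x2.3}
composing beta on (x4, x2, x1, x3), with out.j its own outer ports: {out.1, out.3, x3.1, x3.2, x3.3, x4.1, x4.2, x4.3} {out.2} {x1.1} {x1.2, x1.3} {x2.1} {x2.2} {x2.3}


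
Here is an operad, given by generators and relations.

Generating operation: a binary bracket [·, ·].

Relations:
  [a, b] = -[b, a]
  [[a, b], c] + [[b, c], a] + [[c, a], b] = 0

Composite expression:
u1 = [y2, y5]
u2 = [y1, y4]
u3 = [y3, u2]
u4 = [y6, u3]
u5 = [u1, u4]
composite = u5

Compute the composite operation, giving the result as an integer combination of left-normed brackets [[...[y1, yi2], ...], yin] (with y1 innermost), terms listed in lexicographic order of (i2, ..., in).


-[[[[[y1, y4], y3], y6], y2], y5] + [[[[[y1, y4], y3], y6], y5], y2]


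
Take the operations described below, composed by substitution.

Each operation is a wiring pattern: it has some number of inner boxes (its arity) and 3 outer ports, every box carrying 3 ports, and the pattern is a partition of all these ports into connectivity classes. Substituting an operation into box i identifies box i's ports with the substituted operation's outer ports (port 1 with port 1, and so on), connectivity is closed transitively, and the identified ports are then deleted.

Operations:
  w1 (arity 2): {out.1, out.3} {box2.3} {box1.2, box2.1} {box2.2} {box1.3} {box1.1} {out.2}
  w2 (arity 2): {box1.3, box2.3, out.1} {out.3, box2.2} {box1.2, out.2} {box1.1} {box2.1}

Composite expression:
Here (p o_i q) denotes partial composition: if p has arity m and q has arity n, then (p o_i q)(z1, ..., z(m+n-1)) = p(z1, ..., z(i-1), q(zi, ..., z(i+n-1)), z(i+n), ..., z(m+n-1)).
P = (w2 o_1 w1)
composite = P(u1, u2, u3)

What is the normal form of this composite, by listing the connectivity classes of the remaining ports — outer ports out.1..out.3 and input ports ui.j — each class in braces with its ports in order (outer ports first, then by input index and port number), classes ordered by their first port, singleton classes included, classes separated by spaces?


{out.1, u3.3} {out.2} {out.3, u3.2} {u1.1} {u1.2, u2.1} {u1.3} {u2.2} {u2.3} {u3.1}

Reachability decides: close wires over w2-identified ports.
stage w1: inputs (u1, u2), connectivity {out.1, out.3} {out.2} {u1.1} {u1.2, u2.1} {u1.3} {u2.2} {u2.3}, out.j its boundary
stage w2: inputs (u1, u2, u3), connectivity {out.1, u3.3} {out.2} {out.3, u3.2} {u1.1} {u1.2, u2.1} {u1.3} {u2.2} {u2.3} {u3.1}, out.j its boundary


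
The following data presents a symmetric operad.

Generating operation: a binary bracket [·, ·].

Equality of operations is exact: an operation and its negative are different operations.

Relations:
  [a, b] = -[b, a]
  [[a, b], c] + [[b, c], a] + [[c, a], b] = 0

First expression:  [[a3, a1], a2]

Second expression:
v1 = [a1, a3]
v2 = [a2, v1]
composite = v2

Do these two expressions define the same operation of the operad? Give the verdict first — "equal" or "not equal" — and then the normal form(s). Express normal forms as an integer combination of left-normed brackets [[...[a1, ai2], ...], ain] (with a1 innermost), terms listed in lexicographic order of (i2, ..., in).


Reducing the first expression gives -[[a1, a3], a2]
Reducing the second expression gives -[[a1, a3], a2]
The normal forms match — equal.

equal; both compose to -[[a1, a3], a2]


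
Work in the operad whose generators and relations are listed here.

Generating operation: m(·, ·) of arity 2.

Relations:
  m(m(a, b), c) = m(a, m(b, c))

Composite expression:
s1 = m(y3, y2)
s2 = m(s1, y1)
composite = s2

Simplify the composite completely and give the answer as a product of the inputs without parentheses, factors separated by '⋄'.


Associativity of m dissolves the nesting; only the y-input order survives.
m(y3, y2) reduces to y3 ⋄ y2
m(m(y3, y2), y1) reduces to y3 ⋄ y2 ⋄ y1

y3 ⋄ y2 ⋄ y1


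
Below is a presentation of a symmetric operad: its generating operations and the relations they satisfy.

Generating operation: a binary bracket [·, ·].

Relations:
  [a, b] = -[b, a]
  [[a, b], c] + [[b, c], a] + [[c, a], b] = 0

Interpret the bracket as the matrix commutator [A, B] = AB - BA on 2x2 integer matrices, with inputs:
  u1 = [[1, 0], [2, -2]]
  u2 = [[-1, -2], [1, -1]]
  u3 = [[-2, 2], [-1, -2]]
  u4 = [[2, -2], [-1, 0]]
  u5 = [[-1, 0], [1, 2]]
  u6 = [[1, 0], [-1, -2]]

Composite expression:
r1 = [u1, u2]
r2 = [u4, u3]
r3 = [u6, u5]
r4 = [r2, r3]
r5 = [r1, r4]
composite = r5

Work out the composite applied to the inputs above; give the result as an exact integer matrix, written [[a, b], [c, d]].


[[0, 0], [0, 0]]


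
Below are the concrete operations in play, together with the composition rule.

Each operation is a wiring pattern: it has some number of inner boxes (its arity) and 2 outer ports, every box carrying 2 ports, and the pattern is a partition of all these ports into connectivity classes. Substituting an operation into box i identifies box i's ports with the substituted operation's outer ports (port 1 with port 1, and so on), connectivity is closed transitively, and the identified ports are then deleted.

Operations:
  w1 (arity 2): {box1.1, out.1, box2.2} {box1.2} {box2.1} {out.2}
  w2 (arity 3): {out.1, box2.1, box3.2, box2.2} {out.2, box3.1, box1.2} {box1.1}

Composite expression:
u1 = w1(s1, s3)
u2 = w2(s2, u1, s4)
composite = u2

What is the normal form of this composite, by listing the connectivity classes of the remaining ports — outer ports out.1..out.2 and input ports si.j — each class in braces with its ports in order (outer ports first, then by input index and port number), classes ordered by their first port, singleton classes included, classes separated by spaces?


{out.1, s1.1, s3.2, s4.2} {out.2, s2.2, s4.1} {s1.2} {s2.1} {s3.1}


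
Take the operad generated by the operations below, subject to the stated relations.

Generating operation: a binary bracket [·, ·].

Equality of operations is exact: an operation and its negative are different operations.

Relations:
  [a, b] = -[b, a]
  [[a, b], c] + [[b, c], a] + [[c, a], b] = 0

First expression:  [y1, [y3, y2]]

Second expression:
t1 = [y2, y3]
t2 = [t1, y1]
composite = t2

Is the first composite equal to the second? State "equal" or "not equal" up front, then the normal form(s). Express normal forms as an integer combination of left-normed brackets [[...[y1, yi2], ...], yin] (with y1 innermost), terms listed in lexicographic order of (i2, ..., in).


The first expression, normalized: -[[y1, y2], y3] + [[y1, y3], y2]
The second expression, normalized: -[[y1, y2], y3] + [[y1, y3], y2]
Same normal form: equal.

equal; the common form is -[[y1, y2], y3] + [[y1, y3], y2]


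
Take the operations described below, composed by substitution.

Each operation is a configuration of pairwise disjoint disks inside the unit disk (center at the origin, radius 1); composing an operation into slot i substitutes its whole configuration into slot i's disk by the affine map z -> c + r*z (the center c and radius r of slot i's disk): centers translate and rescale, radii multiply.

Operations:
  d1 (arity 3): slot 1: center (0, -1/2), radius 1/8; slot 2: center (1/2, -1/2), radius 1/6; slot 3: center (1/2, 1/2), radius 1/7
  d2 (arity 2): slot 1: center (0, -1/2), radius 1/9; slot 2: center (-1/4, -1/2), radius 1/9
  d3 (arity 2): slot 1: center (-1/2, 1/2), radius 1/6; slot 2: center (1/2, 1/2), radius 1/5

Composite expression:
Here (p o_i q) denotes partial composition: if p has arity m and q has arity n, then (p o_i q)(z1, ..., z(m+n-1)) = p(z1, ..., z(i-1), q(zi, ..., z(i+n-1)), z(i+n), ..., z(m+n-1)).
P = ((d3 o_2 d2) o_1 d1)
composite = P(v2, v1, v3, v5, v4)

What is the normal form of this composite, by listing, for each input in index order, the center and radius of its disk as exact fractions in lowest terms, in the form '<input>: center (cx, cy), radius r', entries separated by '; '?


v1: center (-5/12, 5/12), radius 1/36; v2: center (-1/2, 5/12), radius 1/48; v3: center (-5/12, 7/12), radius 1/42; v4: center (9/20, 2/5), radius 1/45; v5: center (1/2, 2/5), radius 1/45


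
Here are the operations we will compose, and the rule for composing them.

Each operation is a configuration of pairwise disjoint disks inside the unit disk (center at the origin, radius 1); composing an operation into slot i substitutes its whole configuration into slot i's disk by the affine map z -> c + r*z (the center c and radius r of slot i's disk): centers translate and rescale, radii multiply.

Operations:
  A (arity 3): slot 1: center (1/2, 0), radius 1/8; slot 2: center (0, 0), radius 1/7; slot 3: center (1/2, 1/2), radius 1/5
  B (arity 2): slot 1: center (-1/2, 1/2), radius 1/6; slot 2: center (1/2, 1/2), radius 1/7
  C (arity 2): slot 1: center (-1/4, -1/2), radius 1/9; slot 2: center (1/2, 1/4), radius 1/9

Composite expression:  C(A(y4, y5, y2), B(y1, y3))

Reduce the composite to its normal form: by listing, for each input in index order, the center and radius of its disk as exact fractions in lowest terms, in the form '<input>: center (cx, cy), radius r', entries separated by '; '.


y1: center (4/9, 11/36), radius 1/54; y2: center (-7/36, -4/9), radius 1/45; y3: center (5/9, 11/36), radius 1/63; y4: center (-7/36, -1/2), radius 1/72; y5: center (-1/4, -1/2), radius 1/63

Only the slot chain above each y matters under C; compose those maps.
input y4: applying the 2 nested substitutions gives center (-7/36, -1/2), radius 1/72
input y5: applying the 2 nested substitutions gives center (-1/4, -1/2), radius 1/63
input y2: applying the 2 nested substitutions gives center (-7/36, -4/9), radius 1/45
input y1: applying the 2 nested substitutions gives center (4/9, 11/36), radius 1/54
input y3: applying the 2 nested substitutions gives center (5/9, 11/36), radius 1/63


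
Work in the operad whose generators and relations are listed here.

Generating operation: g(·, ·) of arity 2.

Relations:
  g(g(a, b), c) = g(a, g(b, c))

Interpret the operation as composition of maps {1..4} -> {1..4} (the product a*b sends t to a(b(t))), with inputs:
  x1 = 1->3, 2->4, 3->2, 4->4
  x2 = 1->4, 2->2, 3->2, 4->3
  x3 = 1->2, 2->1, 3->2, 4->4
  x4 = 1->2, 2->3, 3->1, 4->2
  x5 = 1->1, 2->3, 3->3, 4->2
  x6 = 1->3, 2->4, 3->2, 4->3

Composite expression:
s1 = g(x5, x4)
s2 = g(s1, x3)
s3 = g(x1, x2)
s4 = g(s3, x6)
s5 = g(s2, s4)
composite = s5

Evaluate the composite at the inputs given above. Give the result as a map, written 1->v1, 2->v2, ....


1->3, 2->3, 3->3, 4->3

g(x5, x4) = 1->3, 2->3, 3->1, 4->3
g(g(x5, x4), x3) = 1->3, 2->3, 3->3, 4->3
g(x1, x2) = 1->4, 2->4, 3->4, 4->2
g(g(x1, x2), x6) = 1->4, 2->2, 3->4, 4->4
g(g(g(x5, x4), x3), g(g(x1, x2), x6)) = 1->3, 2->3, 3->3, 4->3


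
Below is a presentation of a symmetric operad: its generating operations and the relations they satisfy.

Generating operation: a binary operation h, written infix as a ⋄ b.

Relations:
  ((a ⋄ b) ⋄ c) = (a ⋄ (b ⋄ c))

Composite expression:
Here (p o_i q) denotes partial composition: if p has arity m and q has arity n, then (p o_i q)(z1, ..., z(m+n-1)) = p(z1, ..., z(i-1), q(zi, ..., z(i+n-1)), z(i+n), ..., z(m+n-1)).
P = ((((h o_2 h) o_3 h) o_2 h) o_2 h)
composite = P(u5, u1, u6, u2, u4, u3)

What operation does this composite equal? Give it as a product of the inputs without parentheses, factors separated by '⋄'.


u5 ⋄ u1 ⋄ u6 ⋄ u2 ⋄ u4 ⋄ u3


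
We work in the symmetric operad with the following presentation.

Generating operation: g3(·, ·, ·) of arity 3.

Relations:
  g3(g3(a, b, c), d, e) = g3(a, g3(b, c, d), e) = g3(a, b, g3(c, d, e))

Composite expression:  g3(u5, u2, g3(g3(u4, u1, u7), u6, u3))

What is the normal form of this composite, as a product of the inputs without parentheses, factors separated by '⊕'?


Associativity of g3 dissolves the nesting; only the u-input order survives.
g3(u4, u1, u7) collapses to u4 ⊕ u1 ⊕ u7
g3(g3(u4, u1, u7), u6, u3) collapses to u4 ⊕ u1 ⊕ u7 ⊕ u6 ⊕ u3
g3(u5, u2, g3(g3(u4, u1, u7), u6, u3)) collapses to u5 ⊕ u2 ⊕ u4 ⊕ u1 ⊕ u7 ⊕ u6 ⊕ u3

u5 ⊕ u2 ⊕ u4 ⊕ u1 ⊕ u7 ⊕ u6 ⊕ u3


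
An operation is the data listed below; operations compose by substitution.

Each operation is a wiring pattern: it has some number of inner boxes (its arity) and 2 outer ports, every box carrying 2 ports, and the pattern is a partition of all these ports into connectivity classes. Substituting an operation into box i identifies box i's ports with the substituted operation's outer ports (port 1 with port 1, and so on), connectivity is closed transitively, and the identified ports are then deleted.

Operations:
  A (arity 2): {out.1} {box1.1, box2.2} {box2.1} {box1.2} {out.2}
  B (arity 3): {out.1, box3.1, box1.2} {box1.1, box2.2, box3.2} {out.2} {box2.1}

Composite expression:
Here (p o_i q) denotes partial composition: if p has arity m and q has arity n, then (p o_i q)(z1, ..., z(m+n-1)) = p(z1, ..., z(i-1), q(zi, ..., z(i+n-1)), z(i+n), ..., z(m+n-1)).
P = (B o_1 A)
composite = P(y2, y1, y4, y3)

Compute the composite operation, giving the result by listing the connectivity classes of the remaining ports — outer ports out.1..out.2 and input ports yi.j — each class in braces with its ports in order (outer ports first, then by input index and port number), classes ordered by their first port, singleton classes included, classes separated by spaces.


Two ports join when wires chain via B-identified ports.
composing A on (y2, y1), with out.j its own outer ports: {out.1} {out.2} {y1.1} {y1.2, y2.1} {y2.2}
composing B on (y2, y1, y4, y3), with out.j its own outer ports: {out.1, y3.1} {out.2} {y1.1} {y1.2, y2.1} {y2.2} {y3.2, y4.2} {y4.1}

{out.1, y3.1} {out.2} {y1.1} {y1.2, y2.1} {y2.2} {y3.2, y4.2} {y4.1}


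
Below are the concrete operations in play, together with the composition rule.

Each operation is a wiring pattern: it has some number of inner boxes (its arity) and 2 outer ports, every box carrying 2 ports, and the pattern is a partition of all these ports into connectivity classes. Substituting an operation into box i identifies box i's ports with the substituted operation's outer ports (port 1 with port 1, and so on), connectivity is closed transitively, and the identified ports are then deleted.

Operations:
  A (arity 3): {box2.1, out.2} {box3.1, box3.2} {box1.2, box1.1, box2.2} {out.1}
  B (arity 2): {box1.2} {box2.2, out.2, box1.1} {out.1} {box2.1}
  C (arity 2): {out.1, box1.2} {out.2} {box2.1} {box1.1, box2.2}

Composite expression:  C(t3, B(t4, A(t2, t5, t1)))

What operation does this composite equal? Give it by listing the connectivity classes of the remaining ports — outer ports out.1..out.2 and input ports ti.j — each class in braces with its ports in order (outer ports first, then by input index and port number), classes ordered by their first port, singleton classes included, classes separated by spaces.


{out.1, t3.2} {out.2} {t1.1, t1.2} {t2.1, t2.2, t5.2} {t3.1, t4.1, t5.1} {t4.2}

Substituting into C glues patterns; closure does the rest.
A over (t2, t5, t1) gives {out.1} {out.2, t5.1} {t1.1, t1.2} {t2.1, t2.2, t5.2}, out.j being that stage's outer ports
B over (t4, t2, t5, t1) gives {out.1} {out.2, t4.1, t5.1} {t1.1, t1.2} {t2.1, t2.2, t5.2} {t4.2}, out.j being that stage's outer ports
C over (t3, t4, t2, t5, t1) gives {out.1, t3.2} {out.2} {t1.1, t1.2} {t2.1, t2.2, t5.2} {t3.1, t4.1, t5.1} {t4.2}, out.j being that stage's outer ports


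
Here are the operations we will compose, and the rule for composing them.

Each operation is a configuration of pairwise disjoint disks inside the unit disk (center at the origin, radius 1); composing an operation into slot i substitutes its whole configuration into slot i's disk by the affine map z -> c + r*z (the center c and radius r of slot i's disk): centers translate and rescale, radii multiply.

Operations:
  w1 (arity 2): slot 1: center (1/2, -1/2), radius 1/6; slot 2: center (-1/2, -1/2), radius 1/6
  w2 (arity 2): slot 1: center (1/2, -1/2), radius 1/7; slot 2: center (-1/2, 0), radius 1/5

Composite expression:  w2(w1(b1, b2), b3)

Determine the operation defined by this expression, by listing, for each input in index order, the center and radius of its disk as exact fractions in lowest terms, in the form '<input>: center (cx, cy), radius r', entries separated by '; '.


b1: center (4/7, -4/7), radius 1/42; b2: center (3/7, -4/7), radius 1/42; b3: center (-1/2, 0), radius 1/5

Each b-disk chains the slot maps above it in w2; radii multiply.
b1: after 2 affine steps, its disk has center (4/7, -4/7), radius 1/42
b2: after 2 affine steps, its disk has center (3/7, -4/7), radius 1/42
b3: after 1 affine step, its disk has center (-1/2, 0), radius 1/5


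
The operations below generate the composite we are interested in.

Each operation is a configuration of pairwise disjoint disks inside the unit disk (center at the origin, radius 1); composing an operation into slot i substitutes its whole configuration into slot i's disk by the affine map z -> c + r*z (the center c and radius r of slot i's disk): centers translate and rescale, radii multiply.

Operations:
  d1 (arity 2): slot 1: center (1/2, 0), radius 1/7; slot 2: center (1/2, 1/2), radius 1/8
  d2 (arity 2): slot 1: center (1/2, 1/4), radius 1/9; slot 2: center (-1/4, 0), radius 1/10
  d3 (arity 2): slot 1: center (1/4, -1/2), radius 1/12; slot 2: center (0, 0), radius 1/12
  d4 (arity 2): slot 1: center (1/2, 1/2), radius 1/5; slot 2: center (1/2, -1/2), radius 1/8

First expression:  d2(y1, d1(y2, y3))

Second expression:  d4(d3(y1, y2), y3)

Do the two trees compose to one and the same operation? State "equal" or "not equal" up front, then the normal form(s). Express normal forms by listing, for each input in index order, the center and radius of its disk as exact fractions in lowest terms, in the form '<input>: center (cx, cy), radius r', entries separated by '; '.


In normal form, the first expression is y1: center (1/2, 1/4), radius 1/9; y2: center (-1/5, 0), radius 1/70; y3: center (-1/5, 1/20), radius 1/80
In normal form, the second expression is y1: center (11/20, 2/5), radius 1/60; y2: center (1/2, 1/2), radius 1/60; y3: center (1/2, -1/2), radius 1/8
The normal forms differ: not equal.

not equal; first: y1: center (1/2, 1/4), radius 1/9; y2: center (-1/5, 0), radius 1/70; y3: center (-1/5, 1/20), radius 1/80; second: y1: center (11/20, 2/5), radius 1/60; y2: center (1/2, 1/2), radius 1/60; y3: center (1/2, -1/2), radius 1/8


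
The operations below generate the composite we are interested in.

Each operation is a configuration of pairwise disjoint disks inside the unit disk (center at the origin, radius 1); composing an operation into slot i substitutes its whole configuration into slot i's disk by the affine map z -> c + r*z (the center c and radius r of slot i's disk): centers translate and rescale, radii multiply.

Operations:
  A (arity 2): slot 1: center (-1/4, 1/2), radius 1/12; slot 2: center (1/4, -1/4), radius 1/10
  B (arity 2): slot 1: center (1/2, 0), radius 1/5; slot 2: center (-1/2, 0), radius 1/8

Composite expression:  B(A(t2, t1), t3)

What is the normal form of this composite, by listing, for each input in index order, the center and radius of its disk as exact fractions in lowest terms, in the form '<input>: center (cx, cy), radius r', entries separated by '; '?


t1: center (11/20, -1/20), radius 1/50; t2: center (9/20, 1/10), radius 1/60; t3: center (-1/2, 0), radius 1/8


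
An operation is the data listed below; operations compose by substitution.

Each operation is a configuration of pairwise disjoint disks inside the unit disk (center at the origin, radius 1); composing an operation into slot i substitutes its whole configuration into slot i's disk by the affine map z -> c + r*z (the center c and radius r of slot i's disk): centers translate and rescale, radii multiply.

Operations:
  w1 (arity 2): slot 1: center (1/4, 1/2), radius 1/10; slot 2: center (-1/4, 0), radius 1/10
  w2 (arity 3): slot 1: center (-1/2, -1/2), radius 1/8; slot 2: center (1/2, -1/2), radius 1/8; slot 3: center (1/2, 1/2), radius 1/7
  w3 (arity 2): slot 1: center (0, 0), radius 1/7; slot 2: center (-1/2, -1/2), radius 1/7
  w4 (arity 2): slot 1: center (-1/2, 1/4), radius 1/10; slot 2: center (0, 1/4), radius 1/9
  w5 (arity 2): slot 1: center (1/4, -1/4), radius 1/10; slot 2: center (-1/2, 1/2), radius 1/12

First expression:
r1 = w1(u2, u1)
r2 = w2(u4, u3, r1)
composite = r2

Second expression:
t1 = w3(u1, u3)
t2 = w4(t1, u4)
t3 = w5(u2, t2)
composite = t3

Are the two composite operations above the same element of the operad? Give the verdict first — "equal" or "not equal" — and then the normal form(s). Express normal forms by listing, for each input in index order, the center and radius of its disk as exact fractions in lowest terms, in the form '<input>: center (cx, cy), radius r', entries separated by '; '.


not equal — first u1: center (13/28, 1/2), radius 1/70; u2: center (15/28, 4/7), radius 1/70; u3: center (1/2, -1/2), radius 1/8; u4: center (-1/2, -1/2), radius 1/8, second u1: center (-13/24, 25/48), radius 1/840; u2: center (1/4, -1/4), radius 1/10; u3: center (-131/240, 31/60), radius 1/840; u4: center (-1/2, 25/48), radius 1/108

In normal form, the first expression is u1: center (13/28, 1/2), radius 1/70; u2: center (15/28, 4/7), radius 1/70; u3: center (1/2, -1/2), radius 1/8; u4: center (-1/2, -1/2), radius 1/8
In normal form, the second expression is u1: center (-13/24, 25/48), radius 1/840; u2: center (1/4, -1/4), radius 1/10; u3: center (-131/240, 31/60), radius 1/840; u4: center (-1/2, 25/48), radius 1/108
The forms do not match — not equal.


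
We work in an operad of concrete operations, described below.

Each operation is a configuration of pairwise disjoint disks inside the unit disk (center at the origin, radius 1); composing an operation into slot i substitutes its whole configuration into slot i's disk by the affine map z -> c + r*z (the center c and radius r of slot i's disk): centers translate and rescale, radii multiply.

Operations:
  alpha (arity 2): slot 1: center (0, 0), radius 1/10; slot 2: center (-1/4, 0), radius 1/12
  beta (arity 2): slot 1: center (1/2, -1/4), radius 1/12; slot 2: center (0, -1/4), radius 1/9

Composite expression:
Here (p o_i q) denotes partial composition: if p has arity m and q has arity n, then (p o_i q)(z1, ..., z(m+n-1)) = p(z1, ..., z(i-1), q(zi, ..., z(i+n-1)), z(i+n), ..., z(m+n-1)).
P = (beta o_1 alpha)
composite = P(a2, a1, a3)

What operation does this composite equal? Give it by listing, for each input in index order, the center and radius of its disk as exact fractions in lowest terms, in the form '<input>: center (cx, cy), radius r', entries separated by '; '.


a1: center (23/48, -1/4), radius 1/144; a2: center (1/2, -1/4), radius 1/120; a3: center (0, -1/4), radius 1/9

Follow each a-input down from beta: c' goes to c + r*c', radius to r*r'.
a2: after 2 affine steps, its disk has center (1/2, -1/4), radius 1/120
a1: after 2 affine steps, its disk has center (23/48, -1/4), radius 1/144
a3: after 1 affine step, its disk has center (0, -1/4), radius 1/9


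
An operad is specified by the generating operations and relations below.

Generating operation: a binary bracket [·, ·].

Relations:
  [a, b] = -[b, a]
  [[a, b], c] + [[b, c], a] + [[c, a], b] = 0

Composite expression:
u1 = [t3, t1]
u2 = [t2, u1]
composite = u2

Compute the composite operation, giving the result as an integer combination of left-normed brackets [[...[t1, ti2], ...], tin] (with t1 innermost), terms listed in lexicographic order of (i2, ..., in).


[[t1, t3], t2]

Skip Jacobi rewriting: expand, keep t1-initial words, read off terms.
Composite bracket: [t2, [t3, t1]]
Applying ab - ba throughout gives 4 signed words (2^2 = 4).
The t1-initial words carry the normal form:
  t1t3t2 (sign +1) contributes +[[t1, t3], t2]


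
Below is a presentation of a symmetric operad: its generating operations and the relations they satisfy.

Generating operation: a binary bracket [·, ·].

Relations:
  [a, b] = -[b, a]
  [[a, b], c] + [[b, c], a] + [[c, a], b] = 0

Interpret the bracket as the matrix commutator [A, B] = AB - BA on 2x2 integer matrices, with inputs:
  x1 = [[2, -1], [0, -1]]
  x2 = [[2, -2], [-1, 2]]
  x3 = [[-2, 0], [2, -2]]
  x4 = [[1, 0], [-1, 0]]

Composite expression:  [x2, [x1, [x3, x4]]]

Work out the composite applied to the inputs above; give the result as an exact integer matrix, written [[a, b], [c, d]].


[x3, x4] = [[0, 0], [2, 0]]
[x1, [x3, x4]] = [[-2, 0], [-6, 2]]
[x2, [x1, [x3, x4]]] = [[12, -8], [4, -12]]

[[12, -8], [4, -12]]


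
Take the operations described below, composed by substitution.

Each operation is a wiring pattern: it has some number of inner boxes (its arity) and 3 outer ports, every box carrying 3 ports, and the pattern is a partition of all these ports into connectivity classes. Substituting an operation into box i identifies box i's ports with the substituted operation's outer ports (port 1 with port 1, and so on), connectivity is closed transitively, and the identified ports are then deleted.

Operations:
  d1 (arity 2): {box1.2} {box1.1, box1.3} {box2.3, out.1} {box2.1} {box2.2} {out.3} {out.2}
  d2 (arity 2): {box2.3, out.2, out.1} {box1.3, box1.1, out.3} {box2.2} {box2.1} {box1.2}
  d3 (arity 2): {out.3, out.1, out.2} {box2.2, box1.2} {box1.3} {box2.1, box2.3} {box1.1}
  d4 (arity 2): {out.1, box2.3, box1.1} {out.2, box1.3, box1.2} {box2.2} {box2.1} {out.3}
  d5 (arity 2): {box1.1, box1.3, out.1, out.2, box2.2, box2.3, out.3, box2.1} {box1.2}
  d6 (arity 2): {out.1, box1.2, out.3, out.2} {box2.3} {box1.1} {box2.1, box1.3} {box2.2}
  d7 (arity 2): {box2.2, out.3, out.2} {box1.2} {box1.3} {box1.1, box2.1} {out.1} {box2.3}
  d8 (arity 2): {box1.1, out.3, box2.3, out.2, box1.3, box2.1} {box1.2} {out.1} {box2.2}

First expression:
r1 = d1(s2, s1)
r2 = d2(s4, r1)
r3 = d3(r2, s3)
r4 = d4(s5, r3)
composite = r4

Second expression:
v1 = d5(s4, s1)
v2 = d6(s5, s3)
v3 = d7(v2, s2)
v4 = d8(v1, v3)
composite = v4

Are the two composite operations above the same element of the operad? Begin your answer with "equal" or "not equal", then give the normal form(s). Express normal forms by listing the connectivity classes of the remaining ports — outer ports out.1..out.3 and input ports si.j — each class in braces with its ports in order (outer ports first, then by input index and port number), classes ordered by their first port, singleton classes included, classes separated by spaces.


The first expression, normalized: {out.1, s5.1} {out.2, s5.2, s5.3} {out.3} {s1.1} {s1.2} {s1.3} {s2.1, s2.3} {s2.2} {s3.1, s3.3} {s3.2} {s4.1, s4.3} {s4.2}
The second expression, normalized: {out.1} {out.2, out.3, s1.1, s1.2, s1.3, s2.2, s4.1, s4.3} {s2.1, s5.2} {s2.3} {s3.1, s5.3} {s3.2} {s3.3} {s4.2} {s5.1}
No match — not equal.

not equal: they reduce to {out.1, s5.1} {out.2, s5.2, s5.3} {out.3} {s1.1} {s1.2} {s1.3} {s2.1, s2.3} {s2.2} {s3.1, s3.3} {s3.2} {s4.1, s4.3} {s4.2} and {out.1} {out.2, out.3, s1.1, s1.2, s1.3, s2.2, s4.1, s4.3} {s2.1, s5.2} {s2.3} {s3.1, s5.3} {s3.2} {s3.3} {s4.2} {s5.1}


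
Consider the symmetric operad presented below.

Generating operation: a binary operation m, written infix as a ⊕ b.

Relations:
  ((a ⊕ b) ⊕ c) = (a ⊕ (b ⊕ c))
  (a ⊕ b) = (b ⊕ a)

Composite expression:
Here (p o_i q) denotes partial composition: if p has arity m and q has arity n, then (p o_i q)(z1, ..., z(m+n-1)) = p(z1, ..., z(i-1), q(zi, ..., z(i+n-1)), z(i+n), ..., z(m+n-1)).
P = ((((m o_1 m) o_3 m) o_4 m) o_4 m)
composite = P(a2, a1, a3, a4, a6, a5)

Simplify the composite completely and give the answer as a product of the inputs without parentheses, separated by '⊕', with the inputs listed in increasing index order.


a1 ⊕ a2 ⊕ a3 ⊕ a4 ⊕ a5 ⊕ a6


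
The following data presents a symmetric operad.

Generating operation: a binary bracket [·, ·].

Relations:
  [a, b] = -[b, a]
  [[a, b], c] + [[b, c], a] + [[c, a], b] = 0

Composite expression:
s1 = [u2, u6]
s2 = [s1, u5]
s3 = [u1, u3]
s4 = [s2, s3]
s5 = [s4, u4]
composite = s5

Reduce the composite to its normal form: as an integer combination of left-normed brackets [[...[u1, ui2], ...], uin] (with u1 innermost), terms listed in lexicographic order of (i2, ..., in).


-[[[[[u1, u3], u2], u6], u5], u4] + [[[[[u1, u3], u5], u2], u6], u4] - [[[[[u1, u3], u5], u6], u2], u4] + [[[[[u1, u3], u6], u2], u5], u4]

A multilinear Lie element is pinned by u1-initial words (u1 innermost).
Composite bracket: [[[[u2, u6], u5], [u1, u3]], u4]
The bracket unfolds into 32 signed words via [a, b] = ab - ba (2^5 = 32).
Keep just the words that open with u1:
  u1u3u2u6u5u4 (sign -1) contributes -[[[[[u1, u3], u2], u6], u5], u4]
  u1u3u5u2u6u4 (sign +1) contributes +[[[[[u1, u3], u5], u2], u6], u4]
  u1u3u5u6u2u4 (sign -1) contributes -[[[[[u1, u3], u5], u6], u2], u4]
  u1u3u6u2u5u4 (sign +1) contributes +[[[[[u1, u3], u6], u2], u5], u4]
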